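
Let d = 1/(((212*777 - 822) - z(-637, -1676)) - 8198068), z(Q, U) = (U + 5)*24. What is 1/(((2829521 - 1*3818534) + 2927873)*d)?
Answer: -3997031/969430 ≈ -4.1231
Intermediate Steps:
z(Q, U) = 120 + 24*U (z(Q, U) = (5 + U)*24 = 120 + 24*U)
d = -1/7994062 (d = 1/(((212*777 - 822) - (120 + 24*(-1676))) - 8198068) = 1/(((164724 - 822) - (120 - 40224)) - 8198068) = 1/((163902 - 1*(-40104)) - 8198068) = 1/((163902 + 40104) - 8198068) = 1/(204006 - 8198068) = 1/(-7994062) = -1/7994062 ≈ -1.2509e-7)
1/(((2829521 - 1*3818534) + 2927873)*d) = 1/(((2829521 - 1*3818534) + 2927873)*(-1/7994062)) = -7994062/((2829521 - 3818534) + 2927873) = -7994062/(-989013 + 2927873) = -7994062/1938860 = (1/1938860)*(-7994062) = -3997031/969430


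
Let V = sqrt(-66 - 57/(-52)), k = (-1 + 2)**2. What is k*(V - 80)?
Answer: -80 + 15*I*sqrt(195)/26 ≈ -80.0 + 8.0563*I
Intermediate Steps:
k = 1 (k = 1**2 = 1)
V = 15*I*sqrt(195)/26 (V = sqrt(-66 - 57*(-1/52)) = sqrt(-66 + 57/52) = sqrt(-3375/52) = 15*I*sqrt(195)/26 ≈ 8.0563*I)
k*(V - 80) = 1*(15*I*sqrt(195)/26 - 80) = 1*(-80 + 15*I*sqrt(195)/26) = -80 + 15*I*sqrt(195)/26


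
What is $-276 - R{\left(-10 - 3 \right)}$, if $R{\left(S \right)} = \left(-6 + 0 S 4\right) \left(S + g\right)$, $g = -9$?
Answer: $-408$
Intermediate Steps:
$R{\left(S \right)} = 54 - 6 S$ ($R{\left(S \right)} = \left(-6 + 0 S 4\right) \left(S - 9\right) = \left(-6 + 0 \cdot 4\right) \left(-9 + S\right) = \left(-6 + 0\right) \left(-9 + S\right) = - 6 \left(-9 + S\right) = 54 - 6 S$)
$-276 - R{\left(-10 - 3 \right)} = -276 - \left(54 - 6 \left(-10 - 3\right)\right) = -276 - \left(54 - -78\right) = -276 - \left(54 + 78\right) = -276 - 132 = -408$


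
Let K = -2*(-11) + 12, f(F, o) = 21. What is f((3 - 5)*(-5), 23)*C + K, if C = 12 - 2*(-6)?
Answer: 538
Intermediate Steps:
C = 24 (C = 12 + 12 = 24)
K = 34 (K = 22 + 12 = 34)
f((3 - 5)*(-5), 23)*C + K = 21*24 + 34 = 504 + 34 = 538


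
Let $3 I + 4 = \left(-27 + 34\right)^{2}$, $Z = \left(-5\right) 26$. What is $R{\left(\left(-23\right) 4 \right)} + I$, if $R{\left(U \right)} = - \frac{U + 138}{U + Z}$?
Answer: $\frac{1688}{111} \approx 15.207$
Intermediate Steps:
$Z = -130$
$R{\left(U \right)} = - \frac{138 + U}{-130 + U}$ ($R{\left(U \right)} = - \frac{U + 138}{U - 130} = - \frac{138 + U}{-130 + U}$)
$I = 15$ ($I = - \frac{4}{3} + \frac{\left(-27 + 34\right)^{2}}{3} = - \frac{4}{3} + \frac{7^{2}}{3} = - \frac{4}{3} + \frac{1}{3} \cdot 49 = - \frac{4}{3} + \frac{49}{3} = 15$)
$R{\left(\left(-23\right) 4 \right)} + I = \frac{-138 - \left(-23\right) 4}{-130 - 92} + 15 = \frac{-138 - -92}{-130 - 92} + 15 = \frac{-138 + 92}{-222} + 15 = \left(- \frac{1}{222}\right) \left(-46\right) + 15 = \frac{23}{111} + 15 = \frac{1688}{111}$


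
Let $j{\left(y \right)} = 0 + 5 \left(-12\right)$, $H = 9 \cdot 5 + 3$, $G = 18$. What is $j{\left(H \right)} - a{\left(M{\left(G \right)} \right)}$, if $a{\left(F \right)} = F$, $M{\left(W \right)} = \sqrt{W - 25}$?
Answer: $-60 - i \sqrt{7} \approx -60.0 - 2.6458 i$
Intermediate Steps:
$M{\left(W \right)} = \sqrt{-25 + W}$
$H = 48$ ($H = 45 + 3 = 48$)
$j{\left(y \right)} = -60$ ($j{\left(y \right)} = 0 - 60 = -60$)
$j{\left(H \right)} - a{\left(M{\left(G \right)} \right)} = -60 - \sqrt{-25 + 18} = -60 - \sqrt{-7} = -60 - i \sqrt{7}$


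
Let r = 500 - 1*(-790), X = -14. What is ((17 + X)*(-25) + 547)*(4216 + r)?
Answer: 2598832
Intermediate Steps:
r = 1290 (r = 500 + 790 = 1290)
((17 + X)*(-25) + 547)*(4216 + r) = ((17 - 14)*(-25) + 547)*(4216 + 1290) = (3*(-25) + 547)*5506 = (-75 + 547)*5506 = 472*5506 = 2598832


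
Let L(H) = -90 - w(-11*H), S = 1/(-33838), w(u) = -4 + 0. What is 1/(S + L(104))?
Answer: -33838/2910069 ≈ -0.011628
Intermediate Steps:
w(u) = -4
S = -1/33838 ≈ -2.9553e-5
L(H) = -86 (L(H) = -90 - 1*(-4) = -90 + 4 = -86)
1/(S + L(104)) = 1/(-1/33838 - 86) = 1/(-2910069/33838) = -33838/2910069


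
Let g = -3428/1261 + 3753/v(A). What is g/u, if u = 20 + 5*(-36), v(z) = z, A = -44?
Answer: 976673/1775488 ≈ 0.55009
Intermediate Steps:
u = -160 (u = 20 - 180 = -160)
g = -4883365/55484 (g = -3428/1261 + 3753/(-44) = -3428*1/1261 + 3753*(-1/44) = -3428/1261 - 3753/44 = -4883365/55484 ≈ -88.014)
g/u = -4883365/55484/(-160) = -4883365/55484*(-1/160) = 976673/1775488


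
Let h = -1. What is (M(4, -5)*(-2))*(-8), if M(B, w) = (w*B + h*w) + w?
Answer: -320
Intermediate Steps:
M(B, w) = B*w (M(B, w) = (w*B - w) + w = (B*w - w) + w = (-w + B*w) + w = B*w)
(M(4, -5)*(-2))*(-8) = ((4*(-5))*(-2))*(-8) = -20*(-2)*(-8) = 40*(-8) = -320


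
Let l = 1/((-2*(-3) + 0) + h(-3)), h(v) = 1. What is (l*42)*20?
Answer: 120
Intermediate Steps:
l = ⅐ (l = 1/((-2*(-3) + 0) + 1) = 1/((6 + 0) + 1) = 1/(6 + 1) = 1/7 = ⅐ ≈ 0.14286)
(l*42)*20 = ((⅐)*42)*20 = 6*20 = 120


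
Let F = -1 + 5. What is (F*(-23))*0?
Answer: 0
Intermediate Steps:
F = 4
(F*(-23))*0 = (4*(-23))*0 = -92*0 = 0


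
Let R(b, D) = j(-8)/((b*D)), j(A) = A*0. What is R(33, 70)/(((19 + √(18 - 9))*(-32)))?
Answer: 0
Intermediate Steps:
j(A) = 0
R(b, D) = 0 (R(b, D) = 0/((b*D)) = 0/((D*b)) = 0*(1/(D*b)) = 0)
R(33, 70)/(((19 + √(18 - 9))*(-32))) = 0/(((19 + √(18 - 9))*(-32))) = 0/(((19 + √9)*(-32))) = 0/(((19 + 3)*(-32))) = 0/((22*(-32))) = 0/(-704) = 0*(-1/704) = 0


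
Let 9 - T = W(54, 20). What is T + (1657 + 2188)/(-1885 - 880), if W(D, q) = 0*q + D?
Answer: -25654/553 ≈ -46.391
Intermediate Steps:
W(D, q) = D (W(D, q) = 0 + D = D)
T = -45 (T = 9 - 1*54 = 9 - 54 = -45)
T + (1657 + 2188)/(-1885 - 880) = -45 + (1657 + 2188)/(-1885 - 880) = -45 + 3845/(-2765) = -45 + 3845*(-1/2765) = -45 - 769/553 = -25654/553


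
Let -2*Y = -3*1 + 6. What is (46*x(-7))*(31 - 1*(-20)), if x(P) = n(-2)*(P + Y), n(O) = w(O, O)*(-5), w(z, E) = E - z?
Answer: 0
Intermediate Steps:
n(O) = 0 (n(O) = (O - O)*(-5) = 0*(-5) = 0)
Y = -3/2 (Y = -(-3*1 + 6)/2 = -(-3 + 6)/2 = -1/2*3 = -3/2 ≈ -1.5000)
x(P) = 0 (x(P) = 0*(P - 3/2) = 0*(-3/2 + P) = 0)
(46*x(-7))*(31 - 1*(-20)) = (46*0)*(31 - 1*(-20)) = 0*(31 + 20) = 0*51 = 0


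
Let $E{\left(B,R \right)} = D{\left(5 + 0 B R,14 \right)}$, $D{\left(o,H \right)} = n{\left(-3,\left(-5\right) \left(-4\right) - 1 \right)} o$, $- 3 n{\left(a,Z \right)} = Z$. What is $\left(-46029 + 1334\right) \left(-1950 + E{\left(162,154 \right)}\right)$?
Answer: $\frac{265711775}{3} \approx 8.8571 \cdot 10^{7}$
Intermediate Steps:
$n{\left(a,Z \right)} = - \frac{Z}{3}$
$D{\left(o,H \right)} = - \frac{19 o}{3}$ ($D{\left(o,H \right)} = - \frac{\left(-5\right) \left(-4\right) - 1}{3} o = - \frac{20 - 1}{3} o = \left(- \frac{1}{3}\right) 19 o = - \frac{19 o}{3}$)
$E{\left(B,R \right)} = - \frac{95}{3}$ ($E{\left(B,R \right)} = - \frac{19 \left(5 + 0 B R\right)}{3} = - \frac{19 \left(5 + 0 R\right)}{3} = - \frac{19 \left(5 + 0\right)}{3} = \left(- \frac{19}{3}\right) 5 = - \frac{95}{3}$)
$\left(-46029 + 1334\right) \left(-1950 + E{\left(162,154 \right)}\right) = \left(-46029 + 1334\right) \left(-1950 - \frac{95}{3}\right) = \left(-44695\right) \left(- \frac{5945}{3}\right) = \frac{265711775}{3}$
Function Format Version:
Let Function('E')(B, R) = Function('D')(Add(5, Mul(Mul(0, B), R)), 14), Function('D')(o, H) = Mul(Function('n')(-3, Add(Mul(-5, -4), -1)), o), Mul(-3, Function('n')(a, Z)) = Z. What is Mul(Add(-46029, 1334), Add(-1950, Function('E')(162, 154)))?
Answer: Rational(265711775, 3) ≈ 8.8571e+7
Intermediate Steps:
Function('n')(a, Z) = Mul(Rational(-1, 3), Z)
Function('D')(o, H) = Mul(Rational(-19, 3), o) (Function('D')(o, H) = Mul(Mul(Rational(-1, 3), Add(Mul(-5, -4), -1)), o) = Mul(Mul(Rational(-1, 3), Add(20, -1)), o) = Mul(Mul(Rational(-1, 3), 19), o) = Mul(Rational(-19, 3), o))
Function('E')(B, R) = Rational(-95, 3) (Function('E')(B, R) = Mul(Rational(-19, 3), Add(5, Mul(Mul(0, B), R))) = Mul(Rational(-19, 3), Add(5, Mul(0, R))) = Mul(Rational(-19, 3), Add(5, 0)) = Mul(Rational(-19, 3), 5) = Rational(-95, 3))
Mul(Add(-46029, 1334), Add(-1950, Function('E')(162, 154))) = Mul(Add(-46029, 1334), Add(-1950, Rational(-95, 3))) = Mul(-44695, Rational(-5945, 3)) = Rational(265711775, 3)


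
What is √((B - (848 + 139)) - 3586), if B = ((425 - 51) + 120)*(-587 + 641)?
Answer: 31*√23 ≈ 148.67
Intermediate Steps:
B = 26676 (B = (374 + 120)*54 = 494*54 = 26676)
√((B - (848 + 139)) - 3586) = √((26676 - (848 + 139)) - 3586) = √((26676 - 1*987) - 3586) = √((26676 - 987) - 3586) = √(25689 - 3586) = √22103 = 31*√23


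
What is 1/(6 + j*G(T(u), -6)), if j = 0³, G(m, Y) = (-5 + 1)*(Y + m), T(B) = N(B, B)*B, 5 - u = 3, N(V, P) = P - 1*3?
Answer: ⅙ ≈ 0.16667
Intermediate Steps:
N(V, P) = -3 + P (N(V, P) = P - 3 = -3 + P)
u = 2 (u = 5 - 1*3 = 5 - 3 = 2)
T(B) = B*(-3 + B) (T(B) = (-3 + B)*B = B*(-3 + B))
G(m, Y) = -4*Y - 4*m (G(m, Y) = -4*(Y + m) = -4*Y - 4*m)
j = 0
1/(6 + j*G(T(u), -6)) = 1/(6 + 0*(-4*(-6) - 8*(-3 + 2))) = 1/(6 + 0*(24 - 8*(-1))) = 1/(6 + 0*(24 - 4*(-2))) = 1/(6 + 0*(24 + 8)) = 1/(6 + 0*32) = 1/(6 + 0) = 1/6 = ⅙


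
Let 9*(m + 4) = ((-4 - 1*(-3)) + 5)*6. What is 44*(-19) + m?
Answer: -2512/3 ≈ -837.33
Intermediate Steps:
m = -4/3 (m = -4 + (((-4 - 1*(-3)) + 5)*6)/9 = -4 + (((-4 + 3) + 5)*6)/9 = -4 + ((-1 + 5)*6)/9 = -4 + (4*6)/9 = -4 + (⅑)*24 = -4 + 8/3 = -4/3 ≈ -1.3333)
44*(-19) + m = 44*(-19) - 4/3 = -836 - 4/3 = -2512/3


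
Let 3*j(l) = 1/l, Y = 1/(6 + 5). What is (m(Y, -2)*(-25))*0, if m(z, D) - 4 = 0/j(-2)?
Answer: 0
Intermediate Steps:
Y = 1/11 ≈ 0.090909
j(l) = 1/(3*l) (j(l) = (1/l)/3 = 1/(3*l))
m(z, D) = 4 (m(z, D) = 4 + 0/(((⅓)/(-2))) = 4 + 0/(((⅓)*(-½))) = 4 + 0/(-⅙) = 4 + 0*(-6) = 4 + 0 = 4)
(m(Y, -2)*(-25))*0 = (4*(-25))*0 = -100*0 = 0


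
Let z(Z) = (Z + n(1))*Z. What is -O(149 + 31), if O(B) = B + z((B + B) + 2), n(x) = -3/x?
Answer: -130138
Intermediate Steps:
z(Z) = Z*(-3 + Z) (z(Z) = (Z - 3/1)*Z = (Z - 3*1)*Z = (Z - 3)*Z = (-3 + Z)*Z = Z*(-3 + Z))
O(B) = B + (-1 + 2*B)*(2 + 2*B) (O(B) = B + ((B + B) + 2)*(-3 + ((B + B) + 2)) = B + (2*B + 2)*(-3 + (2*B + 2)) = B + (2 + 2*B)*(-3 + (2 + 2*B)) = B + (2 + 2*B)*(-1 + 2*B) = B + (-1 + 2*B)*(2 + 2*B))
-O(149 + 31) = -(-2 + 3*(149 + 31) + 4*(149 + 31)²) = -(-2 + 3*180 + 4*180²) = -(-2 + 540 + 4*32400) = -(-2 + 540 + 129600) = -1*130138 = -130138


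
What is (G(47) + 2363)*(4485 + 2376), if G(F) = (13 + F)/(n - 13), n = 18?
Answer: 16294875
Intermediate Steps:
G(F) = 13/5 + F/5 (G(F) = (13 + F)/(18 - 13) = (13 + F)/5 = (13 + F)*(1/5) = 13/5 + F/5)
(G(47) + 2363)*(4485 + 2376) = ((13/5 + (1/5)*47) + 2363)*(4485 + 2376) = ((13/5 + 47/5) + 2363)*6861 = (12 + 2363)*6861 = 2375*6861 = 16294875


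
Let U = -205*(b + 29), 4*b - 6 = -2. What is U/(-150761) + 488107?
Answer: 73587505577/150761 ≈ 4.8811e+5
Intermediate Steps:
b = 1 (b = 3/2 + (¼)*(-2) = 3/2 - ½ = 1)
U = -6150 (U = -205*(1 + 29) = -205*30 = -6150)
U/(-150761) + 488107 = -6150/(-150761) + 488107 = -6150*(-1/150761) + 488107 = 6150/150761 + 488107 = 73587505577/150761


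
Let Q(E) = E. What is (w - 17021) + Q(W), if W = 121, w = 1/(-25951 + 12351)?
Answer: -229840001/13600 ≈ -16900.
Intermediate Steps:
w = -1/13600 (w = 1/(-13600) = -1/13600 ≈ -7.3529e-5)
(w - 17021) + Q(W) = (-1/13600 - 17021) + 121 = -231485601/13600 + 121 = -229840001/13600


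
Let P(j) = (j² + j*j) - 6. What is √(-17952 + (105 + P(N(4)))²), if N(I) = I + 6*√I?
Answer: √355369 ≈ 596.13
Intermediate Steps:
P(j) = -6 + 2*j² (P(j) = (j² + j²) - 6 = 2*j² - 6 = -6 + 2*j²)
√(-17952 + (105 + P(N(4)))²) = √(-17952 + (105 + (-6 + 2*(4 + 6*√4)²))²) = √(-17952 + (105 + (-6 + 2*(4 + 6*2)²))²) = √(-17952 + (105 + (-6 + 2*(4 + 12)²))²) = √(-17952 + (105 + (-6 + 2*16²))²) = √(-17952 + (105 + (-6 + 2*256))²) = √(-17952 + (105 + (-6 + 512))²) = √(-17952 + (105 + 506)²) = √(-17952 + 611²) = √(-17952 + 373321) = √355369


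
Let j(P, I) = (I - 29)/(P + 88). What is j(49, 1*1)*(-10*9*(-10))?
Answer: -25200/137 ≈ -183.94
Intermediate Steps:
j(P, I) = (-29 + I)/(88 + P)
j(49, 1*1)*(-10*9*(-10)) = ((-29 + 1*1)/(88 + 49))*(-10*9*(-10)) = ((-29 + 1)/137)*(-90*(-10)) = ((1/137)*(-28))*900 = -28/137*900 = -25200/137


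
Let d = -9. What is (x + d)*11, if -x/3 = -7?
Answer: 132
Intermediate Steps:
x = 21 (x = -3*(-7) = 21)
(x + d)*11 = (21 - 9)*11 = 12*11 = 132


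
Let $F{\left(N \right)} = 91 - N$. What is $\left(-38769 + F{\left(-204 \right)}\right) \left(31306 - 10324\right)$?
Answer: $-807261468$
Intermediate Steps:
$\left(-38769 + F{\left(-204 \right)}\right) \left(31306 - 10324\right) = \left(-38769 + \left(91 - -204\right)\right) \left(31306 - 10324\right) = \left(-38769 + \left(91 + 204\right)\right) 20982 = \left(-38769 + 295\right) 20982 = \left(-38474\right) 20982 = -807261468$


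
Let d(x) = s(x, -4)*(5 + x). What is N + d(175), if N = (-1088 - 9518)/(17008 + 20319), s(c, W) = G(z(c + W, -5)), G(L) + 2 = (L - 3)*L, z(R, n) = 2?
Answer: -26886046/37327 ≈ -720.28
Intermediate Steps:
G(L) = -2 + L*(-3 + L) (G(L) = -2 + (L - 3)*L = -2 + (-3 + L)*L = -2 + L*(-3 + L))
s(c, W) = -4 (s(c, W) = -2 + 2**2 - 3*2 = -2 + 4 - 6 = -4)
N = -10606/37327 ≈ -0.28414
d(x) = -20 - 4*x (d(x) = -4*(5 + x) = -20 - 4*x)
N + d(175) = -10606/37327 + (-20 - 4*175) = -10606/37327 + (-20 - 700) = -10606/37327 - 720 = -26886046/37327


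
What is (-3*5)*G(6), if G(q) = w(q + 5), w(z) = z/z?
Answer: -15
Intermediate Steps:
w(z) = 1
G(q) = 1
(-3*5)*G(6) = -3*5*1 = -15*1 = -15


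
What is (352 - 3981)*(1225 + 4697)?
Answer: -21490938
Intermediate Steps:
(352 - 3981)*(1225 + 4697) = -3629*5922 = -21490938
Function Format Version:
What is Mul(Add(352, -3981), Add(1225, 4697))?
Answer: -21490938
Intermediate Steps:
Mul(Add(352, -3981), Add(1225, 4697)) = Mul(-3629, 5922) = -21490938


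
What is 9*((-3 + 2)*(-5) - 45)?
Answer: -360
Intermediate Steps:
9*((-3 + 2)*(-5) - 45) = 9*(-1*(-5) - 45) = 9*(5 - 45) = 9*(-40) = -360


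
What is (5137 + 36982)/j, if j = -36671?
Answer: -42119/36671 ≈ -1.1486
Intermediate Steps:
(5137 + 36982)/j = (5137 + 36982)/(-36671) = 42119*(-1/36671) = -42119/36671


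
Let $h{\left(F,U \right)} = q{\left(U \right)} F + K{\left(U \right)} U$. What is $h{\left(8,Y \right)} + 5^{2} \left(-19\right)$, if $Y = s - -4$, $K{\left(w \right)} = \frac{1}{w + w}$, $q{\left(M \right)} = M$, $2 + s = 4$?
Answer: $- \frac{853}{2} \approx -426.5$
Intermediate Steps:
$s = 2$ ($s = -2 + 4 = 2$)
$K{\left(w \right)} = \frac{1}{2 w}$
$Y = 6$ ($Y = 2 - -4 = 2 + 4 = 6$)
$h{\left(F,U \right)} = \frac{1}{2} + F U$ ($h{\left(F,U \right)} = U F + \frac{1}{2 U} U = F U + \frac{1}{2} = \frac{1}{2} + F U$)
$h{\left(8,Y \right)} + 5^{2} \left(-19\right) = \left(\frac{1}{2} + 8 \cdot 6\right) + 5^{2} \left(-19\right) = \left(\frac{1}{2} + 48\right) + 25 \left(-19\right) = \frac{97}{2} - 475 = - \frac{853}{2}$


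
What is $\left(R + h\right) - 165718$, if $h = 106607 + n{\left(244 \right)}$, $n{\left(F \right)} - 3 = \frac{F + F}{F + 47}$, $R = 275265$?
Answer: $\frac{62902175}{291} \approx 2.1616 \cdot 10^{5}$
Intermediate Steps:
$n{\left(F \right)} = 3 + \frac{2 F}{47 + F}$ ($n{\left(F \right)} = 3 + \frac{F + F}{F + 47} = 3 + \frac{2 F}{47 + F}$)
$h = \frac{31023998}{291}$ ($h = 106607 + \frac{141 + 5 \cdot 244}{47 + 244} = 106607 + \frac{141 + 1220}{291} = 106607 + \frac{1}{291} \cdot 1361 = 106607 + \frac{1361}{291} = \frac{31023998}{291} \approx 1.0661 \cdot 10^{5}$)
$\left(R + h\right) - 165718 = \left(275265 + \frac{31023998}{291}\right) - 165718 = \frac{111126113}{291} - 165718 = \frac{62902175}{291}$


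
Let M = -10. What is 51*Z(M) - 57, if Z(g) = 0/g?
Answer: -57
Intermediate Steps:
Z(g) = 0
51*Z(M) - 57 = 51*0 - 57 = 0 - 57 = -57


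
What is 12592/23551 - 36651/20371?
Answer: -606656069/479757421 ≈ -1.2645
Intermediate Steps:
12592/23551 - 36651/20371 = -606656069/479757421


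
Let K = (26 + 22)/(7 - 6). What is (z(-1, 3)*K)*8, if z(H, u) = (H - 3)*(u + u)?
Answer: -9216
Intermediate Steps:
z(H, u) = 2*u*(-3 + H) (z(H, u) = (-3 + H)*(2*u) = 2*u*(-3 + H))
K = 48 (K = 48/1 = 48*1 = 48)
(z(-1, 3)*K)*8 = ((2*3*(-3 - 1))*48)*8 = ((2*3*(-4))*48)*8 = -24*48*8 = -1152*8 = -9216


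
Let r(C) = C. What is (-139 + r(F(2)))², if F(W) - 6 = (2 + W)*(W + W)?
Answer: 13689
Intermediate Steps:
F(W) = 6 + 2*W*(2 + W) (F(W) = 6 + (2 + W)*(W + W) = 6 + (2 + W)*(2*W) = 6 + 2*W*(2 + W))
(-139 + r(F(2)))² = (-139 + (6 + 2*2² + 4*2))² = (-139 + (6 + 2*4 + 8))² = (-139 + (6 + 8 + 8))² = (-139 + 22)² = (-117)² = 13689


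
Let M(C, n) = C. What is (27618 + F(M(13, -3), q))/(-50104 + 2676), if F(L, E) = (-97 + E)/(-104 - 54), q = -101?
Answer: -2181921/3746812 ≈ -0.58234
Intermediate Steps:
F(L, E) = 97/158 - E/158 (F(L, E) = (-97 + E)/(-158) = (-97 + E)*(-1/158) = 97/158 - E/158)
(27618 + F(M(13, -3), q))/(-50104 + 2676) = (27618 + (97/158 - 1/158*(-101)))/(-50104 + 2676) = (27618 + (97/158 + 101/158))/(-47428) = (27618 + 99/79)*(-1/47428) = (2181921/79)*(-1/47428) = -2181921/3746812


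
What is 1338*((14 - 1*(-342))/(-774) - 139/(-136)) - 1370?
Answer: -5420185/8772 ≈ -617.90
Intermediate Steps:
1338*((14 - 1*(-342))/(-774) - 139/(-136)) - 1370 = 1338*((14 + 342)*(-1/774) - 139*(-1/136)) - 1370 = 1338*(356*(-1/774) + 139/136) - 1370 = 1338*(-178/387 + 139/136) - 1370 = 1338*(29585/52632) - 1370 = 6597455/8772 - 1370 = -5420185/8772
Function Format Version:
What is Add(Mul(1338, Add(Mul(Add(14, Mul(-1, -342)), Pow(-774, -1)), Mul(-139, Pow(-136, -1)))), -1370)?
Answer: Rational(-5420185, 8772) ≈ -617.90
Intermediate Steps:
Add(Mul(1338, Add(Mul(Add(14, Mul(-1, -342)), Pow(-774, -1)), Mul(-139, Pow(-136, -1)))), -1370) = Add(Mul(1338, Add(Mul(Add(14, 342), Rational(-1, 774)), Mul(-139, Rational(-1, 136)))), -1370) = Add(Mul(1338, Add(Mul(356, Rational(-1, 774)), Rational(139, 136))), -1370) = Add(Mul(1338, Add(Rational(-178, 387), Rational(139, 136))), -1370) = Add(Mul(1338, Rational(29585, 52632)), -1370) = Add(Rational(6597455, 8772), -1370) = Rational(-5420185, 8772)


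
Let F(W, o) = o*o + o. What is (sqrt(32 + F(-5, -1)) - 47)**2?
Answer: 2241 - 376*sqrt(2) ≈ 1709.3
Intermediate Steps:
F(W, o) = o + o**2 (F(W, o) = o**2 + o = o + o**2)
(sqrt(32 + F(-5, -1)) - 47)**2 = (sqrt(32 - (1 - 1)) - 47)**2 = (sqrt(32 - 1*0) - 47)**2 = (sqrt(32 + 0) - 47)**2 = (sqrt(32) - 47)**2 = (4*sqrt(2) - 47)**2 = (-47 + 4*sqrt(2))**2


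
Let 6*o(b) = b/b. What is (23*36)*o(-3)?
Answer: 138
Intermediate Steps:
o(b) = ⅙ (o(b) = (b/b)/6 = (⅙)*1 = ⅙)
(23*36)*o(-3) = (23*36)*(⅙) = 828*(⅙) = 138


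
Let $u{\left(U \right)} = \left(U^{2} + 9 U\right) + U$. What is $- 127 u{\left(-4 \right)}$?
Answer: $3048$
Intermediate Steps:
$u{\left(U \right)} = U^{2} + 10 U$
$- 127 u{\left(-4 \right)} = - 127 \left(- 4 \left(10 - 4\right)\right) = - 127 \left(\left(-4\right) 6\right) = \left(-127\right) \left(-24\right) = 3048$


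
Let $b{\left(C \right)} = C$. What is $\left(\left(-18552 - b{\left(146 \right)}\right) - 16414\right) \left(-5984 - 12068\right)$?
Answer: $633841824$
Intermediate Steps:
$\left(\left(-18552 - b{\left(146 \right)}\right) - 16414\right) \left(-5984 - 12068\right) = \left(\left(-18552 - 146\right) - 16414\right) \left(-5984 - 12068\right) = \left(\left(-18552 - 146\right) - 16414\right) \left(-18052\right) = \left(-18698 - 16414\right) \left(-18052\right) = \left(-35112\right) \left(-18052\right) = 633841824$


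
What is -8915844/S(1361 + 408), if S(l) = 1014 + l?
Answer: -8915844/2783 ≈ -3203.7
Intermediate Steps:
-8915844/S(1361 + 408) = -8915844/(1014 + (1361 + 408)) = -8915844/(1014 + 1769) = -8915844/2783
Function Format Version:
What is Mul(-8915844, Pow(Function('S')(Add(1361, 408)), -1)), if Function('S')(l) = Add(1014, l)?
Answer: Rational(-8915844, 2783) ≈ -3203.7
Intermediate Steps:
Mul(-8915844, Pow(Function('S')(Add(1361, 408)), -1)) = Mul(-8915844, Pow(Add(1014, Add(1361, 408)), -1)) = Mul(-8915844, Pow(Add(1014, 1769), -1)) = Mul(-8915844, Pow(2783, -1)) = Mul(-8915844, Rational(1, 2783)) = Rational(-8915844, 2783)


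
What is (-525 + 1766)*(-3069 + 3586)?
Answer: 641597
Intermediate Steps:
(-525 + 1766)*(-3069 + 3586) = 1241*517 = 641597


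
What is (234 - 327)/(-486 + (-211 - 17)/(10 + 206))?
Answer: 1674/8767 ≈ 0.19094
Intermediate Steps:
(234 - 327)/(-486 + (-211 - 17)/(10 + 206)) = -93/(-486 - 228/216) = -93/(-486 - 228*1/216) = -93/(-486 - 19/18) = -93/(-8767/18) = -93*(-18/8767) = 1674/8767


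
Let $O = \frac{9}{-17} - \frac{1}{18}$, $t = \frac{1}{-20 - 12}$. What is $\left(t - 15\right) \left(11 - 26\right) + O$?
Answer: $\frac{1101031}{4896} \approx 224.88$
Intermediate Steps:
$t = - \frac{1}{32}$ ($t = \frac{1}{-32} = - \frac{1}{32} \approx -0.03125$)
$O = - \frac{179}{306}$ ($O = 9 \left(- \frac{1}{17}\right) - \frac{1}{18} = - \frac{9}{17} - \frac{1}{18} = - \frac{179}{306} \approx -0.58497$)
$\left(t - 15\right) \left(11 - 26\right) + O = \left(- \frac{1}{32} - 15\right) \left(11 - 26\right) - \frac{179}{306} = - \frac{481 \left(11 - 26\right)}{32} - \frac{179}{306} = \left(- \frac{481}{32}\right) \left(-15\right) - \frac{179}{306} = \frac{7215}{32} - \frac{179}{306} = \frac{1101031}{4896}$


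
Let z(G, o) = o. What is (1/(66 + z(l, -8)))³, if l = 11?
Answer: 1/195112 ≈ 5.1253e-6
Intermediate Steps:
(1/(66 + z(l, -8)))³ = (1/(66 - 8))³ = (1/58)³ = 1/195112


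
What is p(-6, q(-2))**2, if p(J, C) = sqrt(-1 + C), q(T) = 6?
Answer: 5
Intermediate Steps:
p(-6, q(-2))**2 = (sqrt(-1 + 6))**2 = (sqrt(5))**2 = 5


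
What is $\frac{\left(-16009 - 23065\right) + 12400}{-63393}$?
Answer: $\frac{26674}{63393} \approx 0.42077$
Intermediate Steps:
$\frac{\left(-16009 - 23065\right) + 12400}{-63393} = \left(-39074 + 12400\right) \left(- \frac{1}{63393}\right) = \left(-26674\right) \left(- \frac{1}{63393}\right) = \frac{26674}{63393}$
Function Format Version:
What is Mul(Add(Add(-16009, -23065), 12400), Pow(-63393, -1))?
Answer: Rational(26674, 63393) ≈ 0.42077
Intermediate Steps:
Mul(Add(Add(-16009, -23065), 12400), Pow(-63393, -1)) = Mul(Add(-39074, 12400), Rational(-1, 63393)) = Mul(-26674, Rational(-1, 63393)) = Rational(26674, 63393)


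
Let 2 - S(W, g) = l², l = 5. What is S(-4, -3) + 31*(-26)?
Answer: -829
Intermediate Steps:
S(W, g) = -23 (S(W, g) = 2 - 1*5² = 2 - 1*25 = 2 - 25 = -23)
S(-4, -3) + 31*(-26) = -23 + 31*(-26) = -23 - 806 = -829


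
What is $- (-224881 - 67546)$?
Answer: $292427$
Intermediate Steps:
$- (-224881 - 67546) = \left(-1\right) \left(-292427\right) = 292427$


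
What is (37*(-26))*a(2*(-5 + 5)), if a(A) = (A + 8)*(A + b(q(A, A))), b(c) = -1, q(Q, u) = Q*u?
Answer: 7696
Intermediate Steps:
a(A) = (-1 + A)*(8 + A) (a(A) = (A + 8)*(A - 1) = (8 + A)*(-1 + A) = (-1 + A)*(8 + A))
(37*(-26))*a(2*(-5 + 5)) = (37*(-26))*(-8 + (2*(-5 + 5))² + 7*(2*(-5 + 5))) = -962*(-8 + (2*0)² + 7*(2*0)) = -962*(-8 + 0² + 7*0) = -962*(-8 + 0 + 0) = -962*(-8) = 7696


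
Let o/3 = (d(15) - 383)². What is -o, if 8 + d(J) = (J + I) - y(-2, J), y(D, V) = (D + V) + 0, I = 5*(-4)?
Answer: -501843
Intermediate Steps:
I = -20
y(D, V) = D + V
d(J) = -26 (d(J) = -8 + ((J - 20) - (-2 + J)) = -8 + ((-20 + J) + (2 - J)) = -8 - 18 = -26)
o = 501843 (o = 3*(-26 - 383)² = 3*(-409)² = 3*167281 = 501843)
-o = -1*501843 = -501843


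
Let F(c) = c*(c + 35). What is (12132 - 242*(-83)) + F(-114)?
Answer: 41224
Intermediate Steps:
F(c) = c*(35 + c)
(12132 - 242*(-83)) + F(-114) = (12132 - 242*(-83)) - 114*(35 - 114) = (12132 + 20086) - 114*(-79) = 32218 + 9006 = 41224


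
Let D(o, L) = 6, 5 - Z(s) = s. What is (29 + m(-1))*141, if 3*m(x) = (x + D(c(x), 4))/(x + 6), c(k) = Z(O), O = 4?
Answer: 4136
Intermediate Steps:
Z(s) = 5 - s
c(k) = 1 (c(k) = 5 - 1*4 = 5 - 4 = 1)
m(x) = ⅓ (m(x) = ((x + 6)/(x + 6))/3 = ((6 + x)/(6 + x))/3 = (⅓)*1 = ⅓)
(29 + m(-1))*141 = (29 + ⅓)*141 = (88/3)*141 = 4136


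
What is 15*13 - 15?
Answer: 180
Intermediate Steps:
15*13 - 15 = 195 - 15 = 180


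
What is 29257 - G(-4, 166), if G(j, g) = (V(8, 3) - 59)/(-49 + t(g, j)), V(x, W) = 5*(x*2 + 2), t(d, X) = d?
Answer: 3423038/117 ≈ 29257.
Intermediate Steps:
V(x, W) = 10 + 10*x (V(x, W) = 5*(2*x + 2) = 5*(2 + 2*x) = 10 + 10*x)
G(j, g) = 31/(-49 + g) (G(j, g) = ((10 + 10*8) - 59)/(-49 + g) = ((10 + 80) - 59)/(-49 + g) = (90 - 59)/(-49 + g) = 31/(-49 + g))
29257 - G(-4, 166) = 29257 - 31/(-49 + 166) = 29257 - 31/117 = 3423038/117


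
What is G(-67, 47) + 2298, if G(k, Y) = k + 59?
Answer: 2290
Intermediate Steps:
G(k, Y) = 59 + k
G(-67, 47) + 2298 = (59 - 67) + 2298 = -8 + 2298 = 2290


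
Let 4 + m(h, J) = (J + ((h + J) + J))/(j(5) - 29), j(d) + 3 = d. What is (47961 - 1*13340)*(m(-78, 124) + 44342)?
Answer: 13811840224/9 ≈ 1.5346e+9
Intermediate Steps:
j(d) = -3 + d
m(h, J) = -4 - J/9 - h/27 (m(h, J) = -4 + (J + ((h + J) + J))/((-3 + 5) - 29) = -4 + (J + ((J + h) + J))/(2 - 29) = -4 + (J + (h + 2*J))/(-27) = -4 + (h + 3*J)*(-1/27) = -4 + (-J/9 - h/27) = -4 - J/9 - h/27)
(47961 - 1*13340)*(m(-78, 124) + 44342) = (47961 - 1*13340)*((-4 - ⅑*124 - 1/27*(-78)) + 44342) = (47961 - 13340)*((-4 - 124/9 + 26/9) + 44342) = 34621*(-134/9 + 44342) = 34621*(398944/9) = 13811840224/9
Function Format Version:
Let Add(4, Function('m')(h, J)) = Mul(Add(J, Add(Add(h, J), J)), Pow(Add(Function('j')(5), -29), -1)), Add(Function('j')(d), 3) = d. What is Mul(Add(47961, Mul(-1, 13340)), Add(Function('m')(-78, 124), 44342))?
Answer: Rational(13811840224, 9) ≈ 1.5346e+9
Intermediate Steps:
Function('j')(d) = Add(-3, d)
Function('m')(h, J) = Add(-4, Mul(Rational(-1, 9), J), Mul(Rational(-1, 27), h)) (Function('m')(h, J) = Add(-4, Mul(Add(J, Add(Add(h, J), J)), Pow(Add(Add(-3, 5), -29), -1))) = Add(-4, Mul(Add(J, Add(Add(J, h), J)), Pow(Add(2, -29), -1))) = Add(-4, Mul(Add(J, Add(h, Mul(2, J))), Pow(-27, -1))) = Add(-4, Mul(Add(h, Mul(3, J)), Rational(-1, 27))) = Add(-4, Add(Mul(Rational(-1, 9), J), Mul(Rational(-1, 27), h))) = Add(-4, Mul(Rational(-1, 9), J), Mul(Rational(-1, 27), h)))
Mul(Add(47961, Mul(-1, 13340)), Add(Function('m')(-78, 124), 44342)) = Mul(Add(47961, Mul(-1, 13340)), Add(Add(-4, Mul(Rational(-1, 9), 124), Mul(Rational(-1, 27), -78)), 44342)) = Mul(Add(47961, -13340), Add(Add(-4, Rational(-124, 9), Rational(26, 9)), 44342)) = Mul(34621, Add(Rational(-134, 9), 44342)) = Mul(34621, Rational(398944, 9)) = Rational(13811840224, 9)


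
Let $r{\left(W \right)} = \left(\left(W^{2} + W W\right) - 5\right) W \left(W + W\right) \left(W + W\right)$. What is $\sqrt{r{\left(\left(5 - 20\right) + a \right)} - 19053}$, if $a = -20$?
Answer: $i \sqrt{419336553} \approx 20478.0 i$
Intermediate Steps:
$r{\left(W \right)} = 4 W^{3} \left(-5 + 2 W^{2}\right)$ ($r{\left(W \right)} = \left(\left(W^{2} + W^{2}\right) - 5\right) W 2 W 2 W = \left(2 W^{2} - 5\right) W 4 W^{2} = \left(-5 + 2 W^{2}\right) W 4 W^{2} = W \left(-5 + 2 W^{2}\right) 4 W^{2} = 4 W^{3} \left(-5 + 2 W^{2}\right)$)
$\sqrt{r{\left(\left(5 - 20\right) + a \right)} - 19053} = \sqrt{\left(\left(5 - 20\right) - 20\right)^{3} \left(-20 + 8 \left(\left(5 - 20\right) - 20\right)^{2}\right) - 19053} = \sqrt{\left(-15 - 20\right)^{3} \left(-20 + 8 \left(-15 - 20\right)^{2}\right) - 19053} = \sqrt{\left(-35\right)^{3} \left(-20 + 8 \left(-35\right)^{2}\right) - 19053} = \sqrt{- 42875 \left(-20 + 8 \cdot 1225\right) - 19053} = \sqrt{- 42875 \left(-20 + 9800\right) - 19053} = \sqrt{\left(-42875\right) 9780 - 19053} = \sqrt{-419317500 - 19053} = \sqrt{-419336553} = i \sqrt{419336553}$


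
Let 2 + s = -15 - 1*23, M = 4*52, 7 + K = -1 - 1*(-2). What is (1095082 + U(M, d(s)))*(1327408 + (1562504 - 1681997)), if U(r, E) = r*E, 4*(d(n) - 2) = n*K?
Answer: 1338343245870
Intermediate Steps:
K = -6 (K = -7 + (-1 - 1*(-2)) = -7 + (-1 + 2) = -7 + 1 = -6)
M = 208
s = -40 (s = -2 + (-15 - 1*23) = -2 + (-15 - 23) = -2 - 38 = -40)
d(n) = 2 - 3*n/2 (d(n) = 2 + (n*(-6))/4 = 2 + (-6*n)/4 = 2 - 3*n/2)
U(r, E) = E*r
(1095082 + U(M, d(s)))*(1327408 + (1562504 - 1681997)) = (1095082 + (2 - 3/2*(-40))*208)*(1327408 + (1562504 - 1681997)) = (1095082 + (2 + 60)*208)*(1327408 - 119493) = (1095082 + 62*208)*1207915 = (1095082 + 12896)*1207915 = 1107978*1207915 = 1338343245870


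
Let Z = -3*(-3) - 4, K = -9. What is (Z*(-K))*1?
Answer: 45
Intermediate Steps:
Z = 5 (Z = 9 - 4 = 5)
(Z*(-K))*1 = (5*(-1*(-9)))*1 = (5*9)*1 = 45*1 = 45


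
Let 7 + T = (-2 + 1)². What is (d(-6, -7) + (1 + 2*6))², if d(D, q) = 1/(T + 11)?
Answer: 4356/25 ≈ 174.24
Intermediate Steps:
T = -6 (T = -7 + (-2 + 1)² = -7 + (-1)² = -7 + 1 = -6)
d(D, q) = ⅕ (d(D, q) = 1/(-6 + 11) = 1/5 = ⅕)
(d(-6, -7) + (1 + 2*6))² = (⅕ + (1 + 2*6))² = (⅕ + (1 + 12))² = (⅕ + 13)² = (66/5)² = 4356/25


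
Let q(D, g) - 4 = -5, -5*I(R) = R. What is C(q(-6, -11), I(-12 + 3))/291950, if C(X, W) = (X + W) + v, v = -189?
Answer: -941/1459750 ≈ -0.00064463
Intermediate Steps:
I(R) = -R/5
q(D, g) = -1 (q(D, g) = 4 - 5 = -1)
C(X, W) = -189 + W + X (C(X, W) = (X + W) - 189 = (W + X) - 189 = -189 + W + X)
C(q(-6, -11), I(-12 + 3))/291950 = (-189 - (-12 + 3)/5 - 1)/291950 = (-189 - ⅕*(-9) - 1)*(1/291950) = (-189 + 9/5 - 1)*(1/291950) = -941/5*1/291950 = -941/1459750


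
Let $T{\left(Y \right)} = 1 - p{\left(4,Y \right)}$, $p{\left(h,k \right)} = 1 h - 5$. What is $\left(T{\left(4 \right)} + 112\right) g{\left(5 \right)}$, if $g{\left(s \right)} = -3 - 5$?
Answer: $-912$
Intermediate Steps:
$p{\left(h,k \right)} = -5 + h$ ($p{\left(h,k \right)} = h - 5 = -5 + h$)
$g{\left(s \right)} = -8$
$T{\left(Y \right)} = 2$ ($T{\left(Y \right)} = 1 - \left(-5 + 4\right) = 1 - -1 = 1 + 1 = 2$)
$\left(T{\left(4 \right)} + 112\right) g{\left(5 \right)} = \left(2 + 112\right) \left(-8\right) = 114 \left(-8\right) = -912$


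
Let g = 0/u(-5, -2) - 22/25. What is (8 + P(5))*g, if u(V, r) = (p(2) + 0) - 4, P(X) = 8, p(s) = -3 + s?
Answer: -352/25 ≈ -14.080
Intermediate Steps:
u(V, r) = -5 (u(V, r) = ((-3 + 2) + 0) - 4 = (-1 + 0) - 4 = -1 - 4 = -5)
g = -22/25 (g = 0/(-5) - 22/25 = 0*(-⅕) - 22*1/25 = 0 - 22/25 = -22/25 ≈ -0.88000)
(8 + P(5))*g = (8 + 8)*(-22/25) = 16*(-22/25) = -352/25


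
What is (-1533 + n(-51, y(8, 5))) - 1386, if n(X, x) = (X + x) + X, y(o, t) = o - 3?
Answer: -3016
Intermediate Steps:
y(o, t) = -3 + o
n(X, x) = x + 2*X
(-1533 + n(-51, y(8, 5))) - 1386 = (-1533 + ((-3 + 8) + 2*(-51))) - 1386 = (-1533 + (5 - 102)) - 1386 = (-1533 - 97) - 1386 = -1630 - 1386 = -3016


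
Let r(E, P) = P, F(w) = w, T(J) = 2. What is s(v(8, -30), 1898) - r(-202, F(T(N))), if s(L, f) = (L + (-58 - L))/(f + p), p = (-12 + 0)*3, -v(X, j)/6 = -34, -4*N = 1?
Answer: -1891/931 ≈ -2.0312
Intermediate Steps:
N = -¼ (N = -¼*1 = -¼ ≈ -0.25000)
v(X, j) = 204 (v(X, j) = -6*(-34) = 204)
p = -36 (p = -12*3 = -36)
s(L, f) = -58/(-36 + f) (s(L, f) = (L + (-58 - L))/(f - 36) = -58/(-36 + f))
s(v(8, -30), 1898) - r(-202, F(T(N))) = -58/(-36 + 1898) - 1*2 = -58/1862 - 2 = -58*1/1862 - 2 = -29/931 - 2 = -1891/931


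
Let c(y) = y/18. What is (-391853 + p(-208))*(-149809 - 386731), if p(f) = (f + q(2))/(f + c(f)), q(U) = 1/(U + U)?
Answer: 415442738637455/1976 ≈ 2.1024e+11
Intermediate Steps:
c(y) = y/18 (c(y) = y*(1/18) = y/18)
q(U) = 1/(2*U)
p(f) = 18*(¼ + f)/(19*f) (p(f) = (f + (½)/2)/(f + f/18) = (f + (½)*(½))/((19*f/18)) = (f + ¼)*(18/(19*f)) = (¼ + f)*(18/(19*f)) = 18*(¼ + f)/(19*f))
(-391853 + p(-208))*(-149809 - 386731) = (-391853 + (9/38)*(1 + 4*(-208))/(-208))*(-149809 - 386731) = (-391853 + (9/38)*(-1/208)*(1 - 832))*(-536540) = (-391853 + (9/38)*(-1/208)*(-831))*(-536540) = (-391853 + 7479/7904)*(-536540) = -3097198633/7904*(-536540) = 415442738637455/1976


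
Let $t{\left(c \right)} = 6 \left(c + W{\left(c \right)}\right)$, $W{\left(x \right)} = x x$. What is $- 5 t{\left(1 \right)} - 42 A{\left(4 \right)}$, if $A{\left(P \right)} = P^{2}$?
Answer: $-732$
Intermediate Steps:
$W{\left(x \right)} = x^{2}$
$t{\left(c \right)} = 6 c + 6 c^{2}$ ($t{\left(c \right)} = 6 \left(c + c^{2}\right) = 6 c + 6 c^{2}$)
$- 5 t{\left(1 \right)} - 42 A{\left(4 \right)} = - 5 \cdot 6 \cdot 1 \left(1 + 1\right) - 42 \cdot 4^{2} = - 5 \cdot 6 \cdot 1 \cdot 2 - 672 = \left(-5\right) 12 - 672 = -60 - 672 = -732$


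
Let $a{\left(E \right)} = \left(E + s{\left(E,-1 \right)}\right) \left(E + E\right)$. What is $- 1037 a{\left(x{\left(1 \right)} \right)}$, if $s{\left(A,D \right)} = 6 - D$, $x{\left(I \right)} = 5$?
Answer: $-124440$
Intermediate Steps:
$a{\left(E \right)} = 2 E \left(7 + E\right)$ ($a{\left(E \right)} = \left(E + \left(6 - -1\right)\right) \left(E + E\right) = \left(E + \left(6 + 1\right)\right) 2 E = \left(E + 7\right) 2 E = \left(7 + E\right) 2 E = 2 E \left(7 + E\right)$)
$- 1037 a{\left(x{\left(1 \right)} \right)} = - 1037 \cdot 2 \cdot 5 \left(7 + 5\right) = - 1037 \cdot 2 \cdot 5 \cdot 12 = \left(-1037\right) 120 = -124440$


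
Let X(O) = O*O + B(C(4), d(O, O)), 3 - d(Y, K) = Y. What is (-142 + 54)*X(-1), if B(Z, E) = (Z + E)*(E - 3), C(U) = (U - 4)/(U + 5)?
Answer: -440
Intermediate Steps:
C(U) = (-4 + U)/(5 + U)
d(Y, K) = 3 - Y
B(Z, E) = (-3 + E)*(E + Z) (B(Z, E) = (E + Z)*(-3 + E) = (-3 + E)*(E + Z))
X(O) = -9 + O² + (3 - O)² + 3*O (X(O) = O*O + ((3 - O)² - 3*(3 - O) - 3*(-4 + 4)/(5 + 4) + (3 - O)*((-4 + 4)/(5 + 4))) = O² + ((3 - O)² + (-9 + 3*O) - 3*0/9 + (3 - O)*(0/9)) = O² + ((3 - O)² + (-9 + 3*O) - 0/3 + (3 - O)*((⅑)*0)) = O² + ((3 - O)² + (-9 + 3*O) - 3*0 + (3 - O)*0) = O² + ((3 - O)² + (-9 + 3*O) + 0 + 0) = O² + (-9 + (3 - O)² + 3*O) = -9 + O² + (3 - O)² + 3*O)
(-142 + 54)*X(-1) = (-142 + 54)*(-(-3 + 2*(-1))) = -(-88)*(-3 - 2) = -(-88)*(-5) = -88*5 = -440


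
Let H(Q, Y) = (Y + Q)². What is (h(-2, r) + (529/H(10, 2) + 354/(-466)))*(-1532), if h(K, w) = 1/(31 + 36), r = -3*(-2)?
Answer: -2521700725/561996 ≈ -4487.0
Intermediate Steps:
H(Q, Y) = (Q + Y)²
r = 6
h(K, w) = 1/67
(h(-2, r) + (529/H(10, 2) + 354/(-466)))*(-1532) = (1/67 + (529/((10 + 2)²) + 354/(-466)))*(-1532) = (1/67 + (529/(12²) + 354*(-1/466)))*(-1532) = (1/67 + (529/144 - 177/233))*(-1532) = (1/67 + 97769/33552)*(-1532) = (6584075/2247984)*(-1532) = -2521700725/561996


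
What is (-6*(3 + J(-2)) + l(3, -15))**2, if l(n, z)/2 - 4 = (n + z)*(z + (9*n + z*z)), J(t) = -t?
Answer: 32604100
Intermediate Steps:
l(n, z) = 8 + 2*(n + z)*(z + z**2 + 9*n) (l(n, z) = 8 + 2*((n + z)*(z + (9*n + z*z))) = 8 + 2*((n + z)*(z + (9*n + z**2))) = 8 + 2*((n + z)*(z + (z**2 + 9*n))) = 8 + 2*((n + z)*(z + z**2 + 9*n)) = 8 + 2*(n + z)*(z + z**2 + 9*n))
(-6*(3 + J(-2)) + l(3, -15))**2 = (-6*(3 - 1*(-2)) + (8 + 2*(-15)**2 + 2*(-15)**3 + 18*3**2 + 2*3*(-15)**2 + 20*3*(-15)))**2 = (-6*(3 + 2) + (8 + 2*225 + 2*(-3375) + 18*9 + 2*3*225 - 900))**2 = (-6*5 + (8 + 450 - 6750 + 162 + 1350 - 900))**2 = (-30 - 5680)**2 = (-5710)**2 = 32604100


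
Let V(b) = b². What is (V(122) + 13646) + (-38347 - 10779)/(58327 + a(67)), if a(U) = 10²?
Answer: 1666873184/58427 ≈ 28529.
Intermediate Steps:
a(U) = 100
(V(122) + 13646) + (-38347 - 10779)/(58327 + a(67)) = (122² + 13646) + (-38347 - 10779)/(58327 + 100) = (14884 + 13646) - 49126/58427 = 28530 - 49126*1/58427 = 28530 - 49126/58427 = 1666873184/58427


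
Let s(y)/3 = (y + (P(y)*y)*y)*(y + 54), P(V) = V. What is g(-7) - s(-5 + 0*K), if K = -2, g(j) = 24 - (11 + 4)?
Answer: 19119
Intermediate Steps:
g(j) = 9 (g(j) = 24 - 1*15 = 24 - 15 = 9)
s(y) = 3*(54 + y)*(y + y**3) (s(y) = 3*((y + (y*y)*y)*(y + 54)) = 3*((y + y**2*y)*(54 + y)) = 3*((y + y**3)*(54 + y)) = 3*((54 + y)*(y + y**3)) = 3*(54 + y)*(y + y**3))
g(-7) - s(-5 + 0*K) = 9 - 3*(-5 + 0*(-2))*(54 + (-5 + 0*(-2)) + (-5 + 0*(-2))**3 + 54*(-5 + 0*(-2))**2) = 9 - 3*(-5 + 0)*(54 + (-5 + 0) + (-5 + 0)**3 + 54*(-5 + 0)**2) = 9 - 3*(-5)*(54 - 5 + (-5)**3 + 54*(-5)**2) = 9 - 3*(-5)*(54 - 5 - 125 + 54*25) = 9 - 3*(-5)*(54 - 5 - 125 + 1350) = 9 - 3*(-5)*1274 = 9 - 1*(-19110) = 9 + 19110 = 19119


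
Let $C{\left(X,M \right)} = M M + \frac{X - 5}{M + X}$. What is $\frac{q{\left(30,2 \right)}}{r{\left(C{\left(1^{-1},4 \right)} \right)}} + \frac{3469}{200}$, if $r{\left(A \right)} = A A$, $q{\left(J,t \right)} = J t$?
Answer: $\frac{1271059}{72200} \approx 17.605$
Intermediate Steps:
$C{\left(X,M \right)} = M^{2} + \frac{-5 + X}{M + X}$
$r{\left(A \right)} = A^{2}$
$\frac{q{\left(30,2 \right)}}{r{\left(C{\left(1^{-1},4 \right)} \right)}} + \frac{3469}{200} = \frac{30 \cdot 2}{\left(\frac{-5 + 1^{-1} + 4^{3} + \frac{4^{2}}{1}}{4 + 1^{-1}}\right)^{2}} + \frac{3469}{200} = \frac{60}{\left(\frac{-5 + 1 + 64 + 1 \cdot 16}{4 + 1}\right)^{2}} + 3469 \cdot \frac{1}{200} = \frac{60}{\left(\frac{-5 + 1 + 64 + 16}{5}\right)^{2}} + \frac{3469}{200} = \frac{60}{\left(\frac{1}{5} \cdot 76\right)^{2}} + \frac{3469}{200} = \frac{60}{\left(\frac{76}{5}\right)^{2}} + \frac{3469}{200} = \frac{60}{\frac{5776}{25}} + \frac{3469}{200} = 60 \cdot \frac{25}{5776} + \frac{3469}{200} = \frac{375}{1444} + \frac{3469}{200} = \frac{1271059}{72200}$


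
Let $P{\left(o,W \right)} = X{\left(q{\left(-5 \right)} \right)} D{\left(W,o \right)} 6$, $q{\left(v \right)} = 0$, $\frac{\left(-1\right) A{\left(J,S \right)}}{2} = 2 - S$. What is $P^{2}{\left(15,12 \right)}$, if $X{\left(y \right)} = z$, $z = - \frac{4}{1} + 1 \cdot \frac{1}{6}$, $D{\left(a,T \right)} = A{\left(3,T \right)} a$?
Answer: $51494976$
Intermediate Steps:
$A{\left(J,S \right)} = -4 + 2 S$ ($A{\left(J,S \right)} = - 2 \left(2 - S\right) = -4 + 2 S$)
$D{\left(a,T \right)} = a \left(-4 + 2 T\right)$ ($D{\left(a,T \right)} = \left(-4 + 2 T\right) a = a \left(-4 + 2 T\right)$)
$z = - \frac{23}{6}$ ($z = \left(-4\right) 1 + 1 \cdot \frac{1}{6} = -4 + \frac{1}{6} = - \frac{23}{6} \approx -3.8333$)
$X{\left(y \right)} = - \frac{23}{6}$
$P{\left(o,W \right)} = - 46 W \left(-2 + o\right)$ ($P{\left(o,W \right)} = - \frac{23 \cdot 2 W \left(-2 + o\right)}{6} \cdot 6 = - \frac{23 W \left(-2 + o\right)}{3} \cdot 6 = - 46 W \left(-2 + o\right)$)
$P^{2}{\left(15,12 \right)} = \left(46 \cdot 12 \left(2 - 15\right)\right)^{2} = \left(46 \cdot 12 \left(-13\right)\right)^{2} = \left(-7176\right)^{2} = 51494976$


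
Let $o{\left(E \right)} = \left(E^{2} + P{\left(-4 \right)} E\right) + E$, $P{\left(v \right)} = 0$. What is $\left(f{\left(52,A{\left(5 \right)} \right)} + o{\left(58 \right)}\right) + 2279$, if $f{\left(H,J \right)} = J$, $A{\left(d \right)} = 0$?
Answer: $5701$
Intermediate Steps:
$o{\left(E \right)} = E + E^{2}$ ($o{\left(E \right)} = \left(E^{2} + 0 E\right) + E = \left(E^{2} + 0\right) + E = E^{2} + E = E + E^{2}$)
$\left(f{\left(52,A{\left(5 \right)} \right)} + o{\left(58 \right)}\right) + 2279 = \left(0 + 58 \left(1 + 58\right)\right) + 2279 = \left(0 + 58 \cdot 59\right) + 2279 = \left(0 + 3422\right) + 2279 = 3422 + 2279 = 5701$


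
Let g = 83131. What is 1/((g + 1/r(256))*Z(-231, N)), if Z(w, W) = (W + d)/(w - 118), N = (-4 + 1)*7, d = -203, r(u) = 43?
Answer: 15007/800718016 ≈ 1.8742e-5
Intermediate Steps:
N = -21 (N = -3*7 = -21)
Z(w, W) = (-203 + W)/(-118 + w) (Z(w, W) = (W - 203)/(w - 118) = (-203 + W)/(-118 + w))
1/((g + 1/r(256))*Z(-231, N)) = 1/((83131 + 1/43)*(((-203 - 21)/(-118 - 231)))) = 1/((83131 + 1/43)*((-224/(-349)))) = 1/((3574634/43)*((-1/349*(-224)))) = 43/(3574634*(224/349)) = (43/3574634)*(349/224) = 15007/800718016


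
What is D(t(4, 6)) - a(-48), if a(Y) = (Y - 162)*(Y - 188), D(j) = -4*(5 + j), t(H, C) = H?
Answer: -49596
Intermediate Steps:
D(j) = -20 - 4*j
a(Y) = (-188 + Y)*(-162 + Y) (a(Y) = (-162 + Y)*(-188 + Y) = (-188 + Y)*(-162 + Y))
D(t(4, 6)) - a(-48) = (-20 - 4*4) - (30456 + (-48)**2 - 350*(-48)) = (-20 - 16) - (30456 + 2304 + 16800) = -36 - 1*49560 = -36 - 49560 = -49596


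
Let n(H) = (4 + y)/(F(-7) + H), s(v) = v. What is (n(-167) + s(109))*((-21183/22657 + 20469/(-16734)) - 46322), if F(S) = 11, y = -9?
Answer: -33192959539274091/6571798792 ≈ -5.0508e+6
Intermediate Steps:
n(H) = -5/(11 + H) (n(H) = (4 - 9)/(11 + H) = -5/(11 + H))
(n(-167) + s(109))*((-21183/22657 + 20469/(-16734)) - 46322) = (-5/(11 - 167) + 109)*((-21183/22657 + 20469/(-16734)) - 46322) = (-5/(-156) + 109)*((-21183*1/22657 + 20469*(-1/16734)) - 46322) = (-5*(-1/156) + 109)*((-21183/22657 - 6823/5578) - 46322) = (5/156 + 109)*(-272747485/126380746 - 46322) = (17009/156)*(-5854481663697/126380746) = -33192959539274091/6571798792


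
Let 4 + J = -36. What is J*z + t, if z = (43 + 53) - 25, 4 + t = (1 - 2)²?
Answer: -2843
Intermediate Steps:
t = -3 (t = -4 + (1 - 2)² = -4 + (-1)² = -4 + 1 = -3)
z = 71 (z = 96 - 25 = 71)
J = -40 (J = -4 - 36 = -40)
J*z + t = -40*71 - 3 = -2840 - 3 = -2843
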